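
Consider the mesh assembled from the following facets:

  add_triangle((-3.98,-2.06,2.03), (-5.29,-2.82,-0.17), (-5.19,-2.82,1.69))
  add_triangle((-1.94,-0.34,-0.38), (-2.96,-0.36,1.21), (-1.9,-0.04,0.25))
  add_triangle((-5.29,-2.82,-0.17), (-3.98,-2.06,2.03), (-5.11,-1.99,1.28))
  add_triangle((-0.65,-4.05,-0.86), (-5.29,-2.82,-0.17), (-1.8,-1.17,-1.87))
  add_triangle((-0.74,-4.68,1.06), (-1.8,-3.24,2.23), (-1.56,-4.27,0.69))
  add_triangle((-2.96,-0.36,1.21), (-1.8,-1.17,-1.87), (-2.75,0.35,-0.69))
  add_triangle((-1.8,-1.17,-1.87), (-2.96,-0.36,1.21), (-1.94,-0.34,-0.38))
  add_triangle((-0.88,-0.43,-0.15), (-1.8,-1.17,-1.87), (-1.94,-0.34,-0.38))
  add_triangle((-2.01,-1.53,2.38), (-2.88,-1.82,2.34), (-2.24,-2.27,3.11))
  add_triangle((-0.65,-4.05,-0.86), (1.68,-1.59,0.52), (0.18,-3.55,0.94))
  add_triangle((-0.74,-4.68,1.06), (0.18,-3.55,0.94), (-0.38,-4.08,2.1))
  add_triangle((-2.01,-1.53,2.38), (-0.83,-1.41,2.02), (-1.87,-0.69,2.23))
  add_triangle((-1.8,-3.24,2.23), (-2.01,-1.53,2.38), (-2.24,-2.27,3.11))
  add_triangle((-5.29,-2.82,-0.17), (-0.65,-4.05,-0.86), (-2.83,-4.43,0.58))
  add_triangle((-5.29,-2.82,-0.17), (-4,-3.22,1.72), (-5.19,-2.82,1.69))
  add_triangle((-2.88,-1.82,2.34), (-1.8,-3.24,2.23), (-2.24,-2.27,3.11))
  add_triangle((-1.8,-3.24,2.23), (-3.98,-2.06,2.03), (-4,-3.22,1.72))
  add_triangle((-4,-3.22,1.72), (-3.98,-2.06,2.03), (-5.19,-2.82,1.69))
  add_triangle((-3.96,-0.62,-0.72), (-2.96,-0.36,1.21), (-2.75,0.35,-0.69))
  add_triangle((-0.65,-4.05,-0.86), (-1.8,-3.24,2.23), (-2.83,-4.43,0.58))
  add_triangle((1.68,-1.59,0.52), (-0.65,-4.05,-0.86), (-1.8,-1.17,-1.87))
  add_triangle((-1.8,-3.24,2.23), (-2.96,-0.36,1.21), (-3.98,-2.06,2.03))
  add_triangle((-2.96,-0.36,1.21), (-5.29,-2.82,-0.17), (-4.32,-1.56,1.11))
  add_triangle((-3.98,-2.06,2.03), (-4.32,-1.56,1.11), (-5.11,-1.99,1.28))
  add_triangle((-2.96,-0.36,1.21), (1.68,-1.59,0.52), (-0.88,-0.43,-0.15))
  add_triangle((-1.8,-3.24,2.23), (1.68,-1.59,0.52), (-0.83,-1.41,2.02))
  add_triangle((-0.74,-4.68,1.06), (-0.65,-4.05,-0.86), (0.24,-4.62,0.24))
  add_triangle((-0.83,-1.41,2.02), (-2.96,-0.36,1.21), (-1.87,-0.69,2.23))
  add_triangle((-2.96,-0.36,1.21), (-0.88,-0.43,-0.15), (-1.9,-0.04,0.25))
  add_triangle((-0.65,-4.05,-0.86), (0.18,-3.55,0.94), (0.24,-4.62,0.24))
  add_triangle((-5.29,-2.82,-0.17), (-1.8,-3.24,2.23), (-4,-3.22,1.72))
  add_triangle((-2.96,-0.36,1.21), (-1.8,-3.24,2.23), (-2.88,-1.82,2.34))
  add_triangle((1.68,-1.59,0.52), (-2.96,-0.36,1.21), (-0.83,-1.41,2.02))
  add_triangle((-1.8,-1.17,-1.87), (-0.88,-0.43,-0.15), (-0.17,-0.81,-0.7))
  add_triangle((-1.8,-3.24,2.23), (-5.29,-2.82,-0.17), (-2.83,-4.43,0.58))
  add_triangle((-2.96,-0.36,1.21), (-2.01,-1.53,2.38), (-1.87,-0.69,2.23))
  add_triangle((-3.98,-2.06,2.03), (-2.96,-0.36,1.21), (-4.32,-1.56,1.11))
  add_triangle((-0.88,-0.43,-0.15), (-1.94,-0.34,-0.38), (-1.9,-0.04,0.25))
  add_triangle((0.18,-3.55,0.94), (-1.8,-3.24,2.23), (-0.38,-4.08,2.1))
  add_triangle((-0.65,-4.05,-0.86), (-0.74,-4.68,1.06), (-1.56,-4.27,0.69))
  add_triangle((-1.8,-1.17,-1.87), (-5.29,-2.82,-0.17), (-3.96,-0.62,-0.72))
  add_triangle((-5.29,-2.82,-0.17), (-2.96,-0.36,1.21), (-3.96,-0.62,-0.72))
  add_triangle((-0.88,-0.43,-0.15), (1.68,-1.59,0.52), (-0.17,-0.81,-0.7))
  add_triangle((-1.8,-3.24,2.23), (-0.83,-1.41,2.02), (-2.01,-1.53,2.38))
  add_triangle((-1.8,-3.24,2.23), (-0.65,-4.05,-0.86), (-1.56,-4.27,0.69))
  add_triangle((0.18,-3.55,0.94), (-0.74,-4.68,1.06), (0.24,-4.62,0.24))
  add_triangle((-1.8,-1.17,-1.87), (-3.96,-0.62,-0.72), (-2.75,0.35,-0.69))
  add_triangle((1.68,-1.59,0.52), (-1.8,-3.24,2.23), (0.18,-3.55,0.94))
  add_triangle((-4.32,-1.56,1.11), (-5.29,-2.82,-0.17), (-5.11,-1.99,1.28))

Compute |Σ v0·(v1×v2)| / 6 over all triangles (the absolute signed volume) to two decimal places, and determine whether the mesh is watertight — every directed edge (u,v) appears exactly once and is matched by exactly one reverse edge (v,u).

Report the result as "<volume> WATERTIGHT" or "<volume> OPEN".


Per-triangle v0·(v1×v2)/6:
  t1: +0.2024
  t2: +0.1376
  t3: +1.3180
  t4: +5.7614
  t5: +1.3110
  t6: -1.7311
  t7: +0.4166
  t8: -0.1415
  t9: +0.1455
  t10: +1.7785
  t11: +0.6518
  t12: +0.2590
  t13: -0.2680
  t14: +4.3521
  t15: +1.6937
  t16: +0.9871
  t17: +1.4908
  t18: +0.7015
  t19: +0.9136
  t20: +2.8598
  t21: +1.1848
  t22: +0.5610
  t23: +0.4861
  t24: +0.1198
  t25: -0.6435
  t26: +1.4383
  t27: +1.3515
  t28: -0.5629
  t29: -0.1320
  t30: -0.5042
  t31: +1.5227
  t32: +0.6495
  t33: -0.7084
  t34: -0.1381
  t35: +4.5438
  t36: +0.5739
  t37: +0.7157
  t38: -0.0576
  t39: -0.7086
  t40: +1.2246
  t41: +2.4922
  t42: +2.3522
  t43: -0.2622
  t44: +0.6240
  t45: -0.3433
  t46: +0.5692
  t47: +0.9061
  t48: +1.4134
  t49: +0.1377
Σ = +41.6455 → |volume| = 41.65

Directed edges: 147 total; 9 unmatched, e.g. (-0.74,-4.68,1.06)→(-1.8,-3.24,2.23) → open.

41.65 OPEN


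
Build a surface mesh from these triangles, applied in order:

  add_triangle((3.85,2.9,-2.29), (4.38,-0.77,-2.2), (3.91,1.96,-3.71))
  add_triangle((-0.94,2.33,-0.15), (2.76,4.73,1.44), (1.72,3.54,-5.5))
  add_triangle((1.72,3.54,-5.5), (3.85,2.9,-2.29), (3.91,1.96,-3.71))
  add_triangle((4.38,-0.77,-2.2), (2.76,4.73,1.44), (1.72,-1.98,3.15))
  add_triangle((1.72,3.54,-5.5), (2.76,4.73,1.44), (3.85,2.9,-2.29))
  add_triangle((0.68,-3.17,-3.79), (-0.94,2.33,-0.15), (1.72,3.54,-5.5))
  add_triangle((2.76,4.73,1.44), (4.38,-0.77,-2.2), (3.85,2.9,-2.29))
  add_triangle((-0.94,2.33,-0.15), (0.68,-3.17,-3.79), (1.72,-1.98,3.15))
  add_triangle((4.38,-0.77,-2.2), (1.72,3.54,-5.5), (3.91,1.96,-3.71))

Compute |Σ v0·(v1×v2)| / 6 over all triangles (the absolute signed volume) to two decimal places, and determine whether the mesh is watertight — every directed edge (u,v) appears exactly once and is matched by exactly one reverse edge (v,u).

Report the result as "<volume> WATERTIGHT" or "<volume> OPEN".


Per-triangle v0·(v1×v2)/6:
  t1: +3.8707
  t2: +11.6902
  t3: +4.8238
  t4: +18.7427
  t5: +12.0537
  t6: +6.1090
  t7: +8.7358
  t8: -0.7259
  t9: +4.0620
Σ = +69.3621 → |volume| = 69.36

Directed edges: 27 total; 7 unmatched, e.g. (-0.94,2.33,-0.15)→(2.76,4.73,1.44) → open.

69.36 OPEN


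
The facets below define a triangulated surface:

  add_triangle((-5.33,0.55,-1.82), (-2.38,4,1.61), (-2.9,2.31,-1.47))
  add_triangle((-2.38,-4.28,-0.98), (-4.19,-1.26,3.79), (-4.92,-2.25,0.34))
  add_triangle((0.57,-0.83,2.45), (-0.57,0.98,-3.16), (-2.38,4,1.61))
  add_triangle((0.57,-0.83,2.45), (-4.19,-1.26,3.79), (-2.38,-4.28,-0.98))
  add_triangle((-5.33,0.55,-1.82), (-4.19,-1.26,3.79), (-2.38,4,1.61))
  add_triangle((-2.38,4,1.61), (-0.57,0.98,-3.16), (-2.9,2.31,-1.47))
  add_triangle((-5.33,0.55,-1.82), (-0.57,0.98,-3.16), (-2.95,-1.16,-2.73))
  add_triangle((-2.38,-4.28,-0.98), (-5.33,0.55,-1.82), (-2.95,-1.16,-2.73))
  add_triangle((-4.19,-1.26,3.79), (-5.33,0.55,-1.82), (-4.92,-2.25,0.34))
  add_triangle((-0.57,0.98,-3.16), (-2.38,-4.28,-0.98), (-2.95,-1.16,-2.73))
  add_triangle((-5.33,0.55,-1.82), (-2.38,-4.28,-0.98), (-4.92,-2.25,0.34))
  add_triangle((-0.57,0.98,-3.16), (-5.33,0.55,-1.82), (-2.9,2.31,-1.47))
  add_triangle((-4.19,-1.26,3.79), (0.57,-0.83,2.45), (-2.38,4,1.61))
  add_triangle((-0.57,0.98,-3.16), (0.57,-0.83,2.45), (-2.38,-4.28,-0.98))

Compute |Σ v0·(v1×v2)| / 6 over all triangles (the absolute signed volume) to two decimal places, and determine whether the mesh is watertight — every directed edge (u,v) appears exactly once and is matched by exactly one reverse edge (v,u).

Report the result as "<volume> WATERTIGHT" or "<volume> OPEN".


Per-triangle v0·(v1×v2)/6:
  t1: +5.9275
  t2: +8.5452
  t3: +0.2048
  t4: +9.5724
  t5: +21.0542
  t6: +3.6360
  t7: +5.2673
  t8: +6.7079
  t9: +9.7527
  t10: +3.6046
  t11: +8.5308
  t12: +4.9042
  t13: +9.3865
  t14: +0.3906
Σ = +97.4846 → |volume| = 97.48

Directed edges: 42 total, each appears once with its reverse present → watertight.

97.48 WATERTIGHT


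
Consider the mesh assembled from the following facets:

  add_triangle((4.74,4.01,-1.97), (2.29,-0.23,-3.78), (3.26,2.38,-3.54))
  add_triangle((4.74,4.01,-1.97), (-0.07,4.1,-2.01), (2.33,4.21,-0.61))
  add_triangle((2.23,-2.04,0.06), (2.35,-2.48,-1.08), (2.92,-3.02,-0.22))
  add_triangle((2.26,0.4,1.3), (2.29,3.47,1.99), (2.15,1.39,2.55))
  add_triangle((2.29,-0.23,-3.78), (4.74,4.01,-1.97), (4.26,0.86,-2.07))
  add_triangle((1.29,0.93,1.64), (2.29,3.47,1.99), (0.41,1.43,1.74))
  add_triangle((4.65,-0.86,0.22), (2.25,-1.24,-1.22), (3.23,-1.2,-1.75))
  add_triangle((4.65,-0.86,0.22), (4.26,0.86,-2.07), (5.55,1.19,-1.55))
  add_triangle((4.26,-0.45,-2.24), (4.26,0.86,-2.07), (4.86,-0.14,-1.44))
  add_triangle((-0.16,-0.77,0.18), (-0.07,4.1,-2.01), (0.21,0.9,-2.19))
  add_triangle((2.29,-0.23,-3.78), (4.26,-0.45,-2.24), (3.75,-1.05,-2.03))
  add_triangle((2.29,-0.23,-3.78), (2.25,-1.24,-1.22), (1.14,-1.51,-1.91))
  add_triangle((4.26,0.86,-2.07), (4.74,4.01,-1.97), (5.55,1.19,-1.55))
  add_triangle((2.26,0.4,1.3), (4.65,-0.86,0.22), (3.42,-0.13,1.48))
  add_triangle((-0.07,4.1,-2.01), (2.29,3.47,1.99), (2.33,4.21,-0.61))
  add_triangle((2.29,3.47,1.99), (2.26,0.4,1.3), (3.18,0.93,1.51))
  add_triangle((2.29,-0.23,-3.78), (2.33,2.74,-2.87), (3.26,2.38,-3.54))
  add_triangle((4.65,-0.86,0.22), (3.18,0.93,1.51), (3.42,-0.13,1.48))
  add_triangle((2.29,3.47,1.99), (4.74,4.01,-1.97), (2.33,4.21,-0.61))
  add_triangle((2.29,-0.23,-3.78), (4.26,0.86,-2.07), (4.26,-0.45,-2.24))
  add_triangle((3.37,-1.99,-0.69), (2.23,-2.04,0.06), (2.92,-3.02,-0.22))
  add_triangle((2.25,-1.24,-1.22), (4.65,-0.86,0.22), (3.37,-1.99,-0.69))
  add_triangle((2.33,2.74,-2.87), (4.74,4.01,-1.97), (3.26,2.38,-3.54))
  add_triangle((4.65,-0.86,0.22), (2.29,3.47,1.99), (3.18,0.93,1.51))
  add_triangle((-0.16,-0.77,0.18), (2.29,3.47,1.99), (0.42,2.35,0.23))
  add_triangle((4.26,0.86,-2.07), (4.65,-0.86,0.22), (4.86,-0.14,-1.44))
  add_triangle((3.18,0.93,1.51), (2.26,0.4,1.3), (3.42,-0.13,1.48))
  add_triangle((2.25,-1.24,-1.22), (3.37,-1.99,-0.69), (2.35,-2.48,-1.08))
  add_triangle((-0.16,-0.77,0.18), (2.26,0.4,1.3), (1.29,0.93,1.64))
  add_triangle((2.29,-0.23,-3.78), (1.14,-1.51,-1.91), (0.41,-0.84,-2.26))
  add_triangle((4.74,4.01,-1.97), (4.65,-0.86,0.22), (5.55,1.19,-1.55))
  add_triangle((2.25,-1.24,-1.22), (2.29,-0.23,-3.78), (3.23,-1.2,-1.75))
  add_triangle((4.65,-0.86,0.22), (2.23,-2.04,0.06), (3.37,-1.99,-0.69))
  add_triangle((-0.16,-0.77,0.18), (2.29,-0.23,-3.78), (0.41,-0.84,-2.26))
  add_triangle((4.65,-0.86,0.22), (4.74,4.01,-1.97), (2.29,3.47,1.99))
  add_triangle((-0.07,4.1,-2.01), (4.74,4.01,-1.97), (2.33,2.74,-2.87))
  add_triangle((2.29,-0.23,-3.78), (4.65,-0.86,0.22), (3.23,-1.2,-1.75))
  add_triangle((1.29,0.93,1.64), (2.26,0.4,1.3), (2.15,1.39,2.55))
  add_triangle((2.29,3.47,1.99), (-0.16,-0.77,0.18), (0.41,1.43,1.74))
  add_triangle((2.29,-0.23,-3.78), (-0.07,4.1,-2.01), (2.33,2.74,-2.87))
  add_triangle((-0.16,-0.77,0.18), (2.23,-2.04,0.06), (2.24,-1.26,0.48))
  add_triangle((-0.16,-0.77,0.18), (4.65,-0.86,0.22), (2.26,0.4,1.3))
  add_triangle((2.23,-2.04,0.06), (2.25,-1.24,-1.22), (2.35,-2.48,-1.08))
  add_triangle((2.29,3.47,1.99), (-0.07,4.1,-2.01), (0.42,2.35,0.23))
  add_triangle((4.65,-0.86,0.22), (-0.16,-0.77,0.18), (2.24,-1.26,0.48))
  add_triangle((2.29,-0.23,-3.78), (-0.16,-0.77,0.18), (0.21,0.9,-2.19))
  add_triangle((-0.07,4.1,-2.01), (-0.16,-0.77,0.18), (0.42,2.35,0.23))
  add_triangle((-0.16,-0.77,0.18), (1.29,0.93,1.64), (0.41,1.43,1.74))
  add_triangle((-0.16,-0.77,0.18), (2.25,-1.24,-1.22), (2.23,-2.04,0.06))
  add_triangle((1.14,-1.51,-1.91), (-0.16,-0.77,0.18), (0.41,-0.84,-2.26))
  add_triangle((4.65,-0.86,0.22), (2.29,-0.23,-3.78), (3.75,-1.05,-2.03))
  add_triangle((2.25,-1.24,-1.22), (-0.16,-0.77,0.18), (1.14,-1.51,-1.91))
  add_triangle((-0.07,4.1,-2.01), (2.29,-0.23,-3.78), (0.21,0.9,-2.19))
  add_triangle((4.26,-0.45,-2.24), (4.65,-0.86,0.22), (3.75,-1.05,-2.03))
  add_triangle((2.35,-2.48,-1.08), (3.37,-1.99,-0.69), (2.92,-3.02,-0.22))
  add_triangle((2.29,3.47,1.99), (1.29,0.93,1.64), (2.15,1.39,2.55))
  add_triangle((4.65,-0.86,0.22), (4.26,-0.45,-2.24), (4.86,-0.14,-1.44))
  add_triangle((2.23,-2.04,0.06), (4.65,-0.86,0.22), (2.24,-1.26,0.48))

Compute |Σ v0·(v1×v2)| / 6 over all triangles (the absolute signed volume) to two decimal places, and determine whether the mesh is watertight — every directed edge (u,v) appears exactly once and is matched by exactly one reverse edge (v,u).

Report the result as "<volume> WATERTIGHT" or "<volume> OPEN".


80.76 WATERTIGHT

Per-triangle v0·(v1×v2)/6:
  t1: +2.8969
  t2: +4.7841
  t3: -0.1116
  t4: +1.2602
  t5: +5.6180
  t6: +0.7014
  t7: +0.5955
  t8: +1.5871
  t9: +0.9925
  t10: +0.2373
  t11: +1.1963
  t12: +1.3393
  t13: +2.4695
  t14: -0.3710
  t15: +3.7242
  t16: +0.4615
  t17: +1.0813
  t18: +1.0214
  t19: +4.7691
  t20: +2.3973
  t21: +0.2225
  t22: +0.8626
  t23: +1.8950
  t24: +1.8886
  t25: +0.1815
  t26: +0.7968
  t27: +0.1558
  t28: +0.4957
  t29: +0.3228
  t30: +0.8346
  t31: +3.0953
  t32: +0.5527
  t33: +1.0233
  t34: -0.4494
  t35: +13.7473
  t36: +5.0098
  t37: +2.1014
  t38: -0.0057
  t39: -0.3771
  t40: +3.9374
  t41: +0.1970
  t42: +0.8582
  t43: -0.5049
  t44: +1.0581
  t45: -0.1088
  t46: +0.5826
  t47: +0.1014
  t48: +0.2651
  t49: +0.3801
  t50: +0.2885
  t51: -1.4052
  t52: +0.4466
  t53: +2.1324
  t54: +1.2525
  t55: +0.6676
  t56: +0.1034
  t57: +0.9986
  t58: +0.5016
Σ = +80.7557 → |volume| = 80.76

Directed edges: 174 total, each appears once with its reverse present → watertight.


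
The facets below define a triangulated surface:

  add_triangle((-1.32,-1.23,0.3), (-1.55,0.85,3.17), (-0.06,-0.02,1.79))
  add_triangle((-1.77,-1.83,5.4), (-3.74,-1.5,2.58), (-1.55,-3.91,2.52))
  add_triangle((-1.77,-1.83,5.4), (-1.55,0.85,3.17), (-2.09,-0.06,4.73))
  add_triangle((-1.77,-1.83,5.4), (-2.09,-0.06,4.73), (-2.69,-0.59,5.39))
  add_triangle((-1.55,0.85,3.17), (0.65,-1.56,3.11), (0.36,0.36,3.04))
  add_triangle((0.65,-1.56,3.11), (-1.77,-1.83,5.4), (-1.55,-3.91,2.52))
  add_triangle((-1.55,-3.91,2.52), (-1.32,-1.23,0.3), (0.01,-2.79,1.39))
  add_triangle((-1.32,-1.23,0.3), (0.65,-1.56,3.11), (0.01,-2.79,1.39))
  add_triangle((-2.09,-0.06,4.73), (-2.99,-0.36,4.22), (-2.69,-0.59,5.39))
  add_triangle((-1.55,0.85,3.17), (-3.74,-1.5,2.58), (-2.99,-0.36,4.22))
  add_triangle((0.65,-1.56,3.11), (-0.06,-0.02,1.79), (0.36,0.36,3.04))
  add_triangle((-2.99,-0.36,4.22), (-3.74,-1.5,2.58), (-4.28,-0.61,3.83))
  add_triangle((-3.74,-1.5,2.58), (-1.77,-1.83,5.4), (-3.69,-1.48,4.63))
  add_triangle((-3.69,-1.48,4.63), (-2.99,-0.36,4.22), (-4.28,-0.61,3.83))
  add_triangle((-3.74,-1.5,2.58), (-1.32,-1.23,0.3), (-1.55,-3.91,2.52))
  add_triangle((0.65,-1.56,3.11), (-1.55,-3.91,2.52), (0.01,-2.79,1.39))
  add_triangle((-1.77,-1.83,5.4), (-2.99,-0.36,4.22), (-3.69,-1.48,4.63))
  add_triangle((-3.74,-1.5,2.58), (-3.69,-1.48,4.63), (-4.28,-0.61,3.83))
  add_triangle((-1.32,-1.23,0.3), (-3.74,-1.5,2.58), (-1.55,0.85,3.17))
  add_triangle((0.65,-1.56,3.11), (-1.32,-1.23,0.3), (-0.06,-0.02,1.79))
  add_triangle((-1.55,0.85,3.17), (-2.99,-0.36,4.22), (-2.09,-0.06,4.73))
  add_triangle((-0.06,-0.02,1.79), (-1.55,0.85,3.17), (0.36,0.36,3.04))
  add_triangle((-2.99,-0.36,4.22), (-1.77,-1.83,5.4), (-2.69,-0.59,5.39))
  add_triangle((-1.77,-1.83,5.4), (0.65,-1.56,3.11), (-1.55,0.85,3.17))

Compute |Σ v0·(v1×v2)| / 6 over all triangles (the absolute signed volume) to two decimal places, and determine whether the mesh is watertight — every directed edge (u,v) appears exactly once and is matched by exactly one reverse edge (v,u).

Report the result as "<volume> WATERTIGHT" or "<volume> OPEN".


Per-triangle v0·(v1×v2)/6:
  t1: -0.8744
  t2: +7.5529
  t3: +0.2250
  t4: +0.6815
  t5: +1.8134
  t6: +4.9212
  t7: +0.5798
  t8: -1.3429
  t9: +0.3883
  t10: +0.8801
  t11: -0.2988
  t12: -1.0291
  t13: +1.4553
  t14: +1.1137
  t15: +1.8851
  t16: +1.8680
  t17: +1.9634
  t18: +1.4378
  t19: -0.3573
  t20: -0.8721
  t21: +0.8258
  t22: -0.2917
  t23: +0.8991
  t24: +2.6584
Σ = +26.0826 → |volume| = 26.08

Directed edges: 72 total, each appears once with its reverse present → watertight.

26.08 WATERTIGHT


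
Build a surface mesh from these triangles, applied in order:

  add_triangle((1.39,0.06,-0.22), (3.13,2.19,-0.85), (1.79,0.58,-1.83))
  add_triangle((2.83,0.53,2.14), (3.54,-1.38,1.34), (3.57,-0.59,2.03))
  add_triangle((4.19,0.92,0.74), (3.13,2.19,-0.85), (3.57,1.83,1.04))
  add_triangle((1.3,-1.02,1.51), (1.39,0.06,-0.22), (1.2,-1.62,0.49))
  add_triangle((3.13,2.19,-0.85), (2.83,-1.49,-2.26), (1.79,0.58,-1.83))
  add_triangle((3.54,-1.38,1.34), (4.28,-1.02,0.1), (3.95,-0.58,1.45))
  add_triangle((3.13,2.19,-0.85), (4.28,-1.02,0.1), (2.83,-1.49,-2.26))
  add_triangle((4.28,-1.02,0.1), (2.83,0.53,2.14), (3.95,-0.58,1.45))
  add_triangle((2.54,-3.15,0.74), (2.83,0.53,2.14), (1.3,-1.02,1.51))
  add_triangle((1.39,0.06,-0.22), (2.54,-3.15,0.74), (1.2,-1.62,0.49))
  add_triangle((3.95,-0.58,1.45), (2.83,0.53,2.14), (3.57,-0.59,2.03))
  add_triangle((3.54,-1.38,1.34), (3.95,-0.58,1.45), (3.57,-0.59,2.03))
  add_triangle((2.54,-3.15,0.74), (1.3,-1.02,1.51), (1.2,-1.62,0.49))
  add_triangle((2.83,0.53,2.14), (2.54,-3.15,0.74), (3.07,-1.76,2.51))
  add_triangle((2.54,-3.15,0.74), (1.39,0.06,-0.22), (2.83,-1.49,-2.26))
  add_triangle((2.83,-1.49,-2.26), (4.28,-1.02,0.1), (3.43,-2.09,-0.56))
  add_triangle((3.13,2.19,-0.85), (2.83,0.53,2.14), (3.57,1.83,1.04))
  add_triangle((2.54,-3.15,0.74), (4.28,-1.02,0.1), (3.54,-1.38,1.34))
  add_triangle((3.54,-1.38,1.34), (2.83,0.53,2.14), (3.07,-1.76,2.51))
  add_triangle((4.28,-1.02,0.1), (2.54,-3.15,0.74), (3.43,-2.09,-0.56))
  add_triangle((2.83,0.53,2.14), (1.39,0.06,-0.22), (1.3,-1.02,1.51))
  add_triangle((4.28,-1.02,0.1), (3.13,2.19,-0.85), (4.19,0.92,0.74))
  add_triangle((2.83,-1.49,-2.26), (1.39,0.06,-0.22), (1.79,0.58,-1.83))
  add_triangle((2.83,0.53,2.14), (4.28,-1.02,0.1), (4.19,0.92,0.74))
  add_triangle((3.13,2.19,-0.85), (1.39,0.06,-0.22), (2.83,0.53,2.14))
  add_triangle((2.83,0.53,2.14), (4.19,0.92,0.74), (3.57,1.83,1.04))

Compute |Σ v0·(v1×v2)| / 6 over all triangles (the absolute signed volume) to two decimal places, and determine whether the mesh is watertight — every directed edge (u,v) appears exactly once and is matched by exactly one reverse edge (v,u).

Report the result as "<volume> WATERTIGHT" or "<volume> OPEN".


Per-triangle v0·(v1×v2)/6:
  t1: -0.6950
  t2: -0.1484
  t3: +1.4545
  t4: -0.4950
  t5: +1.9096
  t6: +0.8435
  t7: +5.4086
  t8: +0.6319
  t9: +1.6048
  t10: -0.0711
  t11: +0.4956
  t12: +0.4057
  t13: +0.0983
  t14: -1.6227
  t15: -1.7949
  t16: +1.7392
  t17: -0.5068
  t18: +2.0218
  t19: +1.6540
  t20: +1.7799
  t21: -0.8073
  t22: +2.6081
  t23: -0.7887
  t24: +2.2866
  t25: -1.2655
  t26: +1.2244
Σ = +17.9711 → |volume| = 17.97

Directed edges: 78 total; 6 unmatched, e.g. (2.54,-3.15,0.74)→(3.07,-1.76,2.51) → open.

17.97 OPEN


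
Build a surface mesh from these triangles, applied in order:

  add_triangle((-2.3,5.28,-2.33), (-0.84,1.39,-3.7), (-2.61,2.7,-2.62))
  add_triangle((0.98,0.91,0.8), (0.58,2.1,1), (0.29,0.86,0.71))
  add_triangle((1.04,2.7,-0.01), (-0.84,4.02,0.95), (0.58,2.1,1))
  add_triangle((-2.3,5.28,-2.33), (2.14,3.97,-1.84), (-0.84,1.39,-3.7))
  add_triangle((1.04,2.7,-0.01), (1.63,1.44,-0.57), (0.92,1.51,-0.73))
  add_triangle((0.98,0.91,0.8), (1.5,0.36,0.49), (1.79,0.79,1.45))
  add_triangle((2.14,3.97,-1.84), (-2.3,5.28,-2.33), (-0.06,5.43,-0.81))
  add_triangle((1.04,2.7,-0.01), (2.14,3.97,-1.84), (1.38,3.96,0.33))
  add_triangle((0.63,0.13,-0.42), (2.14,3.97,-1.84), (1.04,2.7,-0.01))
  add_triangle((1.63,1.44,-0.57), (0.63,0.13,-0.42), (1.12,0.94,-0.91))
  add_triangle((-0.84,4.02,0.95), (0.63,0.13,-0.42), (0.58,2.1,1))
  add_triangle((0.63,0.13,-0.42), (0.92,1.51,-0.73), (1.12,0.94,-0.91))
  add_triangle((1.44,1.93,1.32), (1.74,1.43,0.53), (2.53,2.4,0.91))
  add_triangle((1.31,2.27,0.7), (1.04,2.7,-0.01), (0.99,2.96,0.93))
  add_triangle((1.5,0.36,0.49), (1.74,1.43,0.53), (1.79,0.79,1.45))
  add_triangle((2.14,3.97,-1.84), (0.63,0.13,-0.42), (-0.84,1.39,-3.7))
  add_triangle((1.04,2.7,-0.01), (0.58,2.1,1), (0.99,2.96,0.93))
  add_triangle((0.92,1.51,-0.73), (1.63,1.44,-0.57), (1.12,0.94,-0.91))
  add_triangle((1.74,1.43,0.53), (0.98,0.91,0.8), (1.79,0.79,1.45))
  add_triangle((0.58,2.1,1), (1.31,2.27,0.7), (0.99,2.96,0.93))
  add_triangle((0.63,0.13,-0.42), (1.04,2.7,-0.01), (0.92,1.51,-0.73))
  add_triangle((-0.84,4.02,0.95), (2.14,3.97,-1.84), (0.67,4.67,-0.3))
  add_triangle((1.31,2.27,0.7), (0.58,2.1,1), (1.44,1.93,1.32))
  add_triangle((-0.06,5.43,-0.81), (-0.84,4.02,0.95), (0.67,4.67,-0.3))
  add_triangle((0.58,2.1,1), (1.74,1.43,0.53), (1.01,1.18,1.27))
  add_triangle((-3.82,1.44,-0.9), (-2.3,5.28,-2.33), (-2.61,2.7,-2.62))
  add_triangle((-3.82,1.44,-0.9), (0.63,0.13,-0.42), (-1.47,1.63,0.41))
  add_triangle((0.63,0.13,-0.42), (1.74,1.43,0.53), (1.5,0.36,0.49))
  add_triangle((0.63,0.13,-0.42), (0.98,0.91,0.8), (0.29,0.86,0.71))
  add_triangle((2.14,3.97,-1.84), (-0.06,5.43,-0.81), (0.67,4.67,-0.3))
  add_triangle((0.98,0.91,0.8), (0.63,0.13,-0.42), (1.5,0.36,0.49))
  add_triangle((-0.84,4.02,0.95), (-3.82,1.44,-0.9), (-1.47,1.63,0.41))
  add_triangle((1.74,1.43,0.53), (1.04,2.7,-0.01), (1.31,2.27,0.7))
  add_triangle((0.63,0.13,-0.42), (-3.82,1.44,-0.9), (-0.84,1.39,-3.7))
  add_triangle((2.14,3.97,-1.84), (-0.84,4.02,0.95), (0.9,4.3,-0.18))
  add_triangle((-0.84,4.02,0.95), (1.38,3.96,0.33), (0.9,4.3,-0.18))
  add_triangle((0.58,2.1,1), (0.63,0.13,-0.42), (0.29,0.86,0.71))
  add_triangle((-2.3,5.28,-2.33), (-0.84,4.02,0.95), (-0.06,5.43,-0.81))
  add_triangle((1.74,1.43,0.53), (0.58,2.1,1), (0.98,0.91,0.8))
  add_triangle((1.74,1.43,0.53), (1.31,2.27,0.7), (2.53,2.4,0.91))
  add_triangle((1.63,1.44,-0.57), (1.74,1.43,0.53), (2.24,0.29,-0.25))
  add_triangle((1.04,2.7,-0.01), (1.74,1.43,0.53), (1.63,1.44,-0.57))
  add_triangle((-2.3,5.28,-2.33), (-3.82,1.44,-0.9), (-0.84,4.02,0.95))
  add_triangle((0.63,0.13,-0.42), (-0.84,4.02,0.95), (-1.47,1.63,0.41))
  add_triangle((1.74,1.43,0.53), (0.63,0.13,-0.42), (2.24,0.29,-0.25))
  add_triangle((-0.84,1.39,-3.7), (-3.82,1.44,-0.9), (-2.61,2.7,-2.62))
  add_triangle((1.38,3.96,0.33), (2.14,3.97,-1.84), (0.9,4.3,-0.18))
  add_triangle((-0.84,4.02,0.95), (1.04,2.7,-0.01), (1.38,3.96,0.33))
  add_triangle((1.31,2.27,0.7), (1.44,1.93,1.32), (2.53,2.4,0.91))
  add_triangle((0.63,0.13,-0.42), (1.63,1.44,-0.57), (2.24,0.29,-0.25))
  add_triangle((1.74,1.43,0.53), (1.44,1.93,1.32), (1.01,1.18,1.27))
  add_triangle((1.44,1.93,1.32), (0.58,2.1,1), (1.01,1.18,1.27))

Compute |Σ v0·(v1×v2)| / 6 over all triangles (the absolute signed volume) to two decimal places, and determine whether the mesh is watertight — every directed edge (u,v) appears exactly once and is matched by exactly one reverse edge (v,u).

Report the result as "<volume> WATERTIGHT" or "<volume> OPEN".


47.89 WATERTIGHT

Per-triangle v0·(v1×v2)/6:
  t1: +3.5999
  t2: +0.0699
  t3: +0.9838
  t4: +10.5282
  t5: +0.2646
  t6: -0.1027
  t7: +5.5797
  t8: +0.0246
  t9: +0.3610
  t10: +0.0574
  t11: -0.5295
  t12: -0.0140
  t13: +0.0518
  t14: +0.2323
  t15: +0.2225
  t16: +1.5104
  t17: +0.0288
  t18: +0.1037
  t19: +0.1265
  t20: +0.0916
  t21: -0.1252
  t22: -0.2709
  t23: +0.2168
  t24: +1.2976
  t25: -0.3695
  t26: +3.6798
  t27: -0.5663
  t28: +0.1586
  t29: -0.0550
  t30: +1.5988
  t31: -0.1030
  t32: +0.9970
  t33: +0.2742
  t34: -0.4309
  t35: +0.9678
  t36: +1.0391
  t37: -0.0713
  t38: +4.2543
  t39: +0.2111
  t40: +0.0202
  t41: +0.5068
  t42: +0.5612
  t43: +7.4412
  t44: -0.3301
  t45: -0.1704
  t46: +2.4562
  t47: +1.1263
  t48: -0.3073
  t49: +0.2930
  t50: +0.1534
  t51: +0.1189
  t52: +0.1288
Σ = +47.8917 → |volume| = 47.89

Directed edges: 156 total, each appears once with its reverse present → watertight.


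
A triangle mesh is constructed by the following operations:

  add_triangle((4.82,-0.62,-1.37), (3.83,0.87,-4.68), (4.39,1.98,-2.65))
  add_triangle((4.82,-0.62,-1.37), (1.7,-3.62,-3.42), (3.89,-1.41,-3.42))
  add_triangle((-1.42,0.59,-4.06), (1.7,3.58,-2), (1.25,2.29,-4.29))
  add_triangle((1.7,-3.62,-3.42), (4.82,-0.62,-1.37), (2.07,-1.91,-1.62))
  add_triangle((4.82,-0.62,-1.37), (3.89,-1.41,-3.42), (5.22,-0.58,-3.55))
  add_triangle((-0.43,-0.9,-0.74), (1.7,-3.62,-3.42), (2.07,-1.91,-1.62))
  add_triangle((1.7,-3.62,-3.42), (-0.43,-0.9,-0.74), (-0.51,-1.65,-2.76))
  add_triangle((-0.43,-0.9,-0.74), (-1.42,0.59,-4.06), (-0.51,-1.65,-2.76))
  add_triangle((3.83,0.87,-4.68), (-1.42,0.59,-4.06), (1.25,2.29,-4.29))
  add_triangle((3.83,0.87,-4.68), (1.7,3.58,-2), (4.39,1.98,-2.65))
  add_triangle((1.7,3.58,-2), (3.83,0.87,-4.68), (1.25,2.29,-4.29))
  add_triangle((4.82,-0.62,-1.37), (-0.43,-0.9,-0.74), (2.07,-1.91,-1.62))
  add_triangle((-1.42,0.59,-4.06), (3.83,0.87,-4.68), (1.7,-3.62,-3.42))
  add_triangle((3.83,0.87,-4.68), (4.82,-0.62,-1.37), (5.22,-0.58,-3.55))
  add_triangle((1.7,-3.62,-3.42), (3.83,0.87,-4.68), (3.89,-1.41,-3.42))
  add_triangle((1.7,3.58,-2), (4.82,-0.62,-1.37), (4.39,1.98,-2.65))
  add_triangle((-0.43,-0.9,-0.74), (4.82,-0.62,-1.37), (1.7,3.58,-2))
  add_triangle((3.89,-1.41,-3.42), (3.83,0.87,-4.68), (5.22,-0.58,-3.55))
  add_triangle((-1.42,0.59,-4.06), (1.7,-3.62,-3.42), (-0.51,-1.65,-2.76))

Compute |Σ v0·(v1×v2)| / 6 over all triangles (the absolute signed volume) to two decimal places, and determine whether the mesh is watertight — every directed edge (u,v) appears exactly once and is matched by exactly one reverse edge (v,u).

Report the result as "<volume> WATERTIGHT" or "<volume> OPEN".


59.99 OPEN

Per-triangle v0·(v1×v2)/6:
  t1: +5.8067
  t2: +4.1777
  t3: +3.4160
  t4: +1.0591
  t5: +1.6799
  t6: +0.1729
  t7: +0.7034
  t8: +0.5480
  t9: +5.8116
  t10: +5.4852
  t11: +5.7311
  t12: -0.3468
  t13: +15.6019
  t14: +1.9981
  t15: +5.3755
  t16: +1.1783
  t17: -3.7952
  t18: +2.6384
  t19: +2.7511
Σ = +59.9930 → |volume| = 59.99

Directed edges: 57 total; 3 unmatched, e.g. (-1.42,0.59,-4.06)→(1.7,3.58,-2) → open.


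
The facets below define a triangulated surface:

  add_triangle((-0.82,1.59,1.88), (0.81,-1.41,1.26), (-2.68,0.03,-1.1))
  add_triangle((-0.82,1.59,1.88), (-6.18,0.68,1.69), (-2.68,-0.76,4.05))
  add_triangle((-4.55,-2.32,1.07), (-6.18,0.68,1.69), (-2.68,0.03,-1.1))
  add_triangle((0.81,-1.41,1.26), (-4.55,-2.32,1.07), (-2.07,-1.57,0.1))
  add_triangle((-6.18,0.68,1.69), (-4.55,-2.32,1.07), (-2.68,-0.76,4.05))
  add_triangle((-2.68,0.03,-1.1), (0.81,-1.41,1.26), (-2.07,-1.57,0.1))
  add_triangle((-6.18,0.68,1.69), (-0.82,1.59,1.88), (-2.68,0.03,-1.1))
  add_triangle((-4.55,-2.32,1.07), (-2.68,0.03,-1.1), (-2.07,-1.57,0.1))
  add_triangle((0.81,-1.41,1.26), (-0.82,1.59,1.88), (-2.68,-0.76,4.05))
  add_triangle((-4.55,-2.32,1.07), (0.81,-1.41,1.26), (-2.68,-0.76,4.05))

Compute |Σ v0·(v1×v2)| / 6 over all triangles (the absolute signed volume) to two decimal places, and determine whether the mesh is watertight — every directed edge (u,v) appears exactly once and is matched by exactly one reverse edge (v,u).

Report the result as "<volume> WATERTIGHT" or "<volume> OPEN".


32.37 WATERTIGHT

Per-triangle v0·(v1×v2)/6:
  t1: -2.0420
  t2: +6.9232
  t3: +5.2775
  t4: +1.1007
  t5: +9.8265
  t6: -0.0658
  t7: +2.3796
  t8: +1.0847
  t9: +2.4915
  t10: +5.3948
Σ = +32.3707 → |volume| = 32.37

Directed edges: 30 total, each appears once with its reverse present → watertight.


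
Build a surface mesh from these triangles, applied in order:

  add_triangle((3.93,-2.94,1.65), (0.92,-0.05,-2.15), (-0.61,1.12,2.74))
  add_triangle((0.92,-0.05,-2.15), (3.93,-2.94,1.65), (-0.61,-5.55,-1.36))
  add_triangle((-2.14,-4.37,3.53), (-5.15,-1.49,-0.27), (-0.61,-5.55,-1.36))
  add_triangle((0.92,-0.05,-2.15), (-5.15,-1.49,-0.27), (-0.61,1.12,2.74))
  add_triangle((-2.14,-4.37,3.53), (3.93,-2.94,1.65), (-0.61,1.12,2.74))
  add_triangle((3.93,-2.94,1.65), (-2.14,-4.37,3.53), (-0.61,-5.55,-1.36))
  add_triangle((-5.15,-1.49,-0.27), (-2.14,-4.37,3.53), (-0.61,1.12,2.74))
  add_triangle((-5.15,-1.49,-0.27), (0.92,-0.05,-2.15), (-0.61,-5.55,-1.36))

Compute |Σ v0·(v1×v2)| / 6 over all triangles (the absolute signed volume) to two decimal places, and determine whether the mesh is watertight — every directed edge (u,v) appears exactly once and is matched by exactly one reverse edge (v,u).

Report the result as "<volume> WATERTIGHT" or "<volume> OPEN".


Per-triangle v0·(v1×v2)/6:
  t1: +2.3550
  t2: +10.4395
  t3: +21.0743
  t4: +1.6940
  t5: +13.6427
  t6: +21.7395
  t7: +12.9774
  t8: +9.7784
Σ = +93.7009 → |volume| = 93.70

Directed edges: 24 total, each appears once with its reverse present → watertight.

93.70 WATERTIGHT


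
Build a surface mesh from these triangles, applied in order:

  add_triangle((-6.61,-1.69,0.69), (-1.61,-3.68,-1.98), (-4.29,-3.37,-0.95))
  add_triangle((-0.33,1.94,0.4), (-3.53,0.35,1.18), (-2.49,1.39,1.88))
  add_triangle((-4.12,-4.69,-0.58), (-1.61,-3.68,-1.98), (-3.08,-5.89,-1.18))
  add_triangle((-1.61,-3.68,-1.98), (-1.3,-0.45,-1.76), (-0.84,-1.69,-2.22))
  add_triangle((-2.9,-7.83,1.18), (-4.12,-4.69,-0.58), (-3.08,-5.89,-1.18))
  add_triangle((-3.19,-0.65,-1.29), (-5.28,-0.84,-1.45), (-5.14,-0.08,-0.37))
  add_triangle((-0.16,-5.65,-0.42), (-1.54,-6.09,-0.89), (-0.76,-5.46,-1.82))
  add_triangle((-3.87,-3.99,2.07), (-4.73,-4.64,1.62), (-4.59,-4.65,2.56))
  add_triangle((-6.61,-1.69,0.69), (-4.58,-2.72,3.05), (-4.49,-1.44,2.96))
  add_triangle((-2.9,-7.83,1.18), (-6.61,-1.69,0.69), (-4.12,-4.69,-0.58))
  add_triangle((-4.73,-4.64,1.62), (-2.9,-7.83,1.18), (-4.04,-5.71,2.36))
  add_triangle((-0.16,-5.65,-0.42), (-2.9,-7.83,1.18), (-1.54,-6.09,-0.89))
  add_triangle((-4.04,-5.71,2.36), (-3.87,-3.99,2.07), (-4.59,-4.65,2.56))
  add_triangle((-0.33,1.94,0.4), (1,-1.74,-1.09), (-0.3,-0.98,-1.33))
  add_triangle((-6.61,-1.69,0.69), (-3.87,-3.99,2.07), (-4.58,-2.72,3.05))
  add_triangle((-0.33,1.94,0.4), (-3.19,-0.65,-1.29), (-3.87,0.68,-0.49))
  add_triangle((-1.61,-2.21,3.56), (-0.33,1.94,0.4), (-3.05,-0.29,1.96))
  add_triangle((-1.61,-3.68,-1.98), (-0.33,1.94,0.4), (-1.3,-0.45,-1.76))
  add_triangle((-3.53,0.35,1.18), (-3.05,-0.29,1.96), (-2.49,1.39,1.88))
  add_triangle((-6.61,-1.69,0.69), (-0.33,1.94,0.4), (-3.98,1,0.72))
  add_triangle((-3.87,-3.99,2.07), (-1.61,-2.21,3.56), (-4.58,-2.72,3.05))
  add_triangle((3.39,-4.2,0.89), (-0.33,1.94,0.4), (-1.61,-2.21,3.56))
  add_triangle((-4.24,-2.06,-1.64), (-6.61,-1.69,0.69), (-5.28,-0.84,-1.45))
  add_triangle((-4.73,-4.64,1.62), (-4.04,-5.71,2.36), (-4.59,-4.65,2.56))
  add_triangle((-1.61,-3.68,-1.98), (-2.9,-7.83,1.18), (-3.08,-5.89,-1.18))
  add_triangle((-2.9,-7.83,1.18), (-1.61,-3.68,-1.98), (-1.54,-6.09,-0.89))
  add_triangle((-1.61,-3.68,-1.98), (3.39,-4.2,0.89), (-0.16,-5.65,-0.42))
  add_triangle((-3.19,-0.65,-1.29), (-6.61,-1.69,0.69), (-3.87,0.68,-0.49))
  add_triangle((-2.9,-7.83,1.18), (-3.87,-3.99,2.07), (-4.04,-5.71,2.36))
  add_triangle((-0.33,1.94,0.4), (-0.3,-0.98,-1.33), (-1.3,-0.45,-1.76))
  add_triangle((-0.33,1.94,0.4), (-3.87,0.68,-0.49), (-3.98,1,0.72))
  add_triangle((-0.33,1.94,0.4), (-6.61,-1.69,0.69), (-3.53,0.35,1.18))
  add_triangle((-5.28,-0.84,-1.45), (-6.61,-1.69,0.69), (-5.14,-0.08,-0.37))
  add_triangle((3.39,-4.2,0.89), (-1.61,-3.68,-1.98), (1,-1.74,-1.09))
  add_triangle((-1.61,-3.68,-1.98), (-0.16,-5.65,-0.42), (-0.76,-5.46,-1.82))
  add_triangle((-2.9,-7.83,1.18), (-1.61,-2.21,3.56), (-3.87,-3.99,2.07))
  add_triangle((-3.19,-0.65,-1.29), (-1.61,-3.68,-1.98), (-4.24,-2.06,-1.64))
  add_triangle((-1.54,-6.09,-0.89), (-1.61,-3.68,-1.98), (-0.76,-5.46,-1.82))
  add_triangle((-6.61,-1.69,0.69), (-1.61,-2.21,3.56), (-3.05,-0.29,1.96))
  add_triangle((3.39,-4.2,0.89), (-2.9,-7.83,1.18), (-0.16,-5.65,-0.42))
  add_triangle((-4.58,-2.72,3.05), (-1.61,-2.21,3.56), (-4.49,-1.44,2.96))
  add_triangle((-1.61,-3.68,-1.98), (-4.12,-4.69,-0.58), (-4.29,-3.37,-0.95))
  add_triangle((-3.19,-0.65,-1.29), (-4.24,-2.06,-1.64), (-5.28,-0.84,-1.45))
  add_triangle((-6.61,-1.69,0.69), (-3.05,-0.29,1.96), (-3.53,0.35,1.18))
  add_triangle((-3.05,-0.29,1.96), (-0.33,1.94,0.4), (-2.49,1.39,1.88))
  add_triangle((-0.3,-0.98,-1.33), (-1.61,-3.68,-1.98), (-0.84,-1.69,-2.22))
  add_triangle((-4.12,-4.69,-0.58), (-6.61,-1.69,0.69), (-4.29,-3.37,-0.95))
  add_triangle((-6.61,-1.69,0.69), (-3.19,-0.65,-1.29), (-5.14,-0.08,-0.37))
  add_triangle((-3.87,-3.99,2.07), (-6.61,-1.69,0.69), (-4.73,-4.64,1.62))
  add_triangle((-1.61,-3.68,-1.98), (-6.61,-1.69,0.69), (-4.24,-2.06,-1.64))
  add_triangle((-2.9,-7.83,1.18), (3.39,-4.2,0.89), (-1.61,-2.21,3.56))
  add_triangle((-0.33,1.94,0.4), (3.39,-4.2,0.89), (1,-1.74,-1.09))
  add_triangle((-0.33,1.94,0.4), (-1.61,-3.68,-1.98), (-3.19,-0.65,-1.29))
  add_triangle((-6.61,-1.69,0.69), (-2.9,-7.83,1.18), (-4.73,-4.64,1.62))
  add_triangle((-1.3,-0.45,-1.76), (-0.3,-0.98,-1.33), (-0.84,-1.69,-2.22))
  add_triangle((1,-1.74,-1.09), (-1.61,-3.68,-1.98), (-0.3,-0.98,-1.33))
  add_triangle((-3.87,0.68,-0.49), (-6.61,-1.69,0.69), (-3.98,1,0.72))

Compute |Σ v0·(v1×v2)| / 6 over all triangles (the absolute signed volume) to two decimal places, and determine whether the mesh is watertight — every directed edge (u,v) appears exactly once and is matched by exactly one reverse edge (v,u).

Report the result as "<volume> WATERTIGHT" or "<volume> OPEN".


147.76 OPEN

Per-triangle v0·(v1×v2)/6:
  t1: +0.3463
  t2: +0.9808
  t3: +1.9233
  t4: +0.7931
  t5: +4.9210
  t6: +0.1381
  t7: +1.5718
  t8: -0.0643
  t9: +3.4240
  t10: +11.4026
  t11: +3.5797
  t12: +3.3720
  t13: -0.1151
  t14: +0.3671
  t15: +5.6586
  t16: +0.7307
  t17: +2.7272
  t18: +0.6618
  t19: +0.9976
  t20: +0.1333
  t21: +3.6980
  t22: +4.6015
  t23: +3.3216
  t24: +1.2471
  t25: +2.3054
  t26: +2.9496
  t27: +3.9338
  t28: +2.8219
  t29: -0.9913
  t30: +0.2504
  t31: +1.4000
  t32: +1.3054
  t33: +2.2116
  t34: +3.8956
  t35: -1.0324
  t36: +8.5571
  t37: +0.9780
  t38: +1.6134
  t39: +5.0827
  t40: +8.8543
  t41: +2.3005
  t42: +2.2612
  t43: +0.4451
  t44: +1.8273
  t45: -0.1251
  t46: +0.1530
  t47: +3.0707
  t48: -2.0413
  t49: +2.5737
  t50: +5.1892
  t51: +21.0921
  t52: +1.0323
  t53: +0.4675
  t54: +5.4795
  t55: +0.0745
  t56: +0.8550
  t57: +2.5471
Σ = +147.7559 → |volume| = 147.76

Directed edges: 171 total; 3 unmatched, e.g. (-4.49,-1.44,2.96)→(-6.61,-1.69,0.69) → open.


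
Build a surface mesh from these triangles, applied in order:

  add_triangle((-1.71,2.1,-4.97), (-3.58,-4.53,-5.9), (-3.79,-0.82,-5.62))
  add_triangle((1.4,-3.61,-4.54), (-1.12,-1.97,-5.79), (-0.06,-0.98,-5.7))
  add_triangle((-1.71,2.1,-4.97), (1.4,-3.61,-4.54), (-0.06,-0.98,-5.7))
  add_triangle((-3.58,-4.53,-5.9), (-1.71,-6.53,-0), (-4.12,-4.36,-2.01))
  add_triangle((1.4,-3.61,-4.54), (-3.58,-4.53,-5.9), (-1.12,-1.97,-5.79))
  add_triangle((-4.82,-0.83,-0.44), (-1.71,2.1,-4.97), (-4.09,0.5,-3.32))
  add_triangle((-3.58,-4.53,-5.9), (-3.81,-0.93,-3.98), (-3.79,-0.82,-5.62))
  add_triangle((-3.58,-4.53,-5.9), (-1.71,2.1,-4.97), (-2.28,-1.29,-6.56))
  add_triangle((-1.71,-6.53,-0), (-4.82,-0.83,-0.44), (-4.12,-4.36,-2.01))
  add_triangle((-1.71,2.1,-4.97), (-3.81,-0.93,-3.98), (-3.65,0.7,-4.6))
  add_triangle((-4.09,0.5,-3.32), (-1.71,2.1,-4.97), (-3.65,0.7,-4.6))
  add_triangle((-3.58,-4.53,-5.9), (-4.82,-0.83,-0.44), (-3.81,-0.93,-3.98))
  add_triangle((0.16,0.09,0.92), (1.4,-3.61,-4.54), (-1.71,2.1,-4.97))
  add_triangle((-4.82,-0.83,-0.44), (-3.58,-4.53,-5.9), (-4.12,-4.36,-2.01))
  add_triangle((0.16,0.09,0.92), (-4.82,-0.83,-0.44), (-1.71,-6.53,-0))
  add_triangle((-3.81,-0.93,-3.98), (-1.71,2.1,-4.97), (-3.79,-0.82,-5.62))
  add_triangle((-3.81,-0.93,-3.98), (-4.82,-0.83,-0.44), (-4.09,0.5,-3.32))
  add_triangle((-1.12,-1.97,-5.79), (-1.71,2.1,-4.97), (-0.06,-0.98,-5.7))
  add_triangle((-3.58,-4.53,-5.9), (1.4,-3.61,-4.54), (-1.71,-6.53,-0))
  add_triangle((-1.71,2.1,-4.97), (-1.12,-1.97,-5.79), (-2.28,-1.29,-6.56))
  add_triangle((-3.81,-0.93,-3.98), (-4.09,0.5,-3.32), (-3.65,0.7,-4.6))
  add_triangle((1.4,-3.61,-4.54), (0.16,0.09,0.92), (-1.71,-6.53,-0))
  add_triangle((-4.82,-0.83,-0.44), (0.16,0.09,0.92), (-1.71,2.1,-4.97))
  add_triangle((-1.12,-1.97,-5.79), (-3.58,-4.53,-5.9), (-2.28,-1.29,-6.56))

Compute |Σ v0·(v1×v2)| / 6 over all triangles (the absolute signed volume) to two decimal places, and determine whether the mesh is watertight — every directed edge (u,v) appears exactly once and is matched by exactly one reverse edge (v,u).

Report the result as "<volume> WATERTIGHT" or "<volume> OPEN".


Per-triangle v0·(v1×v2)/6:
  t1: +6.6974
  t2: +4.1871
  t3: -0.3922
  t4: +13.8874
  t5: +10.4062
  t6: +1.0108
  t7: +4.0002
  t8: +5.0817
  t9: +8.6423
  t10: +1.9581
  t11: +1.4906
  t12: +10.1928
  t13: +0.4578
  t14: +11.2072
  t15: +4.5431
  t16: +2.4425
  t17: +4.1624
  t18: +4.5072
  t19: +26.8874
  t20: +3.0182
  t21: +1.7112
  t22: +3.0224
  t23: +1.9831
  t24: +4.6780
Σ = +135.7829 → |volume| = 135.78

Directed edges: 72 total, each appears once with its reverse present → watertight.

135.78 WATERTIGHT


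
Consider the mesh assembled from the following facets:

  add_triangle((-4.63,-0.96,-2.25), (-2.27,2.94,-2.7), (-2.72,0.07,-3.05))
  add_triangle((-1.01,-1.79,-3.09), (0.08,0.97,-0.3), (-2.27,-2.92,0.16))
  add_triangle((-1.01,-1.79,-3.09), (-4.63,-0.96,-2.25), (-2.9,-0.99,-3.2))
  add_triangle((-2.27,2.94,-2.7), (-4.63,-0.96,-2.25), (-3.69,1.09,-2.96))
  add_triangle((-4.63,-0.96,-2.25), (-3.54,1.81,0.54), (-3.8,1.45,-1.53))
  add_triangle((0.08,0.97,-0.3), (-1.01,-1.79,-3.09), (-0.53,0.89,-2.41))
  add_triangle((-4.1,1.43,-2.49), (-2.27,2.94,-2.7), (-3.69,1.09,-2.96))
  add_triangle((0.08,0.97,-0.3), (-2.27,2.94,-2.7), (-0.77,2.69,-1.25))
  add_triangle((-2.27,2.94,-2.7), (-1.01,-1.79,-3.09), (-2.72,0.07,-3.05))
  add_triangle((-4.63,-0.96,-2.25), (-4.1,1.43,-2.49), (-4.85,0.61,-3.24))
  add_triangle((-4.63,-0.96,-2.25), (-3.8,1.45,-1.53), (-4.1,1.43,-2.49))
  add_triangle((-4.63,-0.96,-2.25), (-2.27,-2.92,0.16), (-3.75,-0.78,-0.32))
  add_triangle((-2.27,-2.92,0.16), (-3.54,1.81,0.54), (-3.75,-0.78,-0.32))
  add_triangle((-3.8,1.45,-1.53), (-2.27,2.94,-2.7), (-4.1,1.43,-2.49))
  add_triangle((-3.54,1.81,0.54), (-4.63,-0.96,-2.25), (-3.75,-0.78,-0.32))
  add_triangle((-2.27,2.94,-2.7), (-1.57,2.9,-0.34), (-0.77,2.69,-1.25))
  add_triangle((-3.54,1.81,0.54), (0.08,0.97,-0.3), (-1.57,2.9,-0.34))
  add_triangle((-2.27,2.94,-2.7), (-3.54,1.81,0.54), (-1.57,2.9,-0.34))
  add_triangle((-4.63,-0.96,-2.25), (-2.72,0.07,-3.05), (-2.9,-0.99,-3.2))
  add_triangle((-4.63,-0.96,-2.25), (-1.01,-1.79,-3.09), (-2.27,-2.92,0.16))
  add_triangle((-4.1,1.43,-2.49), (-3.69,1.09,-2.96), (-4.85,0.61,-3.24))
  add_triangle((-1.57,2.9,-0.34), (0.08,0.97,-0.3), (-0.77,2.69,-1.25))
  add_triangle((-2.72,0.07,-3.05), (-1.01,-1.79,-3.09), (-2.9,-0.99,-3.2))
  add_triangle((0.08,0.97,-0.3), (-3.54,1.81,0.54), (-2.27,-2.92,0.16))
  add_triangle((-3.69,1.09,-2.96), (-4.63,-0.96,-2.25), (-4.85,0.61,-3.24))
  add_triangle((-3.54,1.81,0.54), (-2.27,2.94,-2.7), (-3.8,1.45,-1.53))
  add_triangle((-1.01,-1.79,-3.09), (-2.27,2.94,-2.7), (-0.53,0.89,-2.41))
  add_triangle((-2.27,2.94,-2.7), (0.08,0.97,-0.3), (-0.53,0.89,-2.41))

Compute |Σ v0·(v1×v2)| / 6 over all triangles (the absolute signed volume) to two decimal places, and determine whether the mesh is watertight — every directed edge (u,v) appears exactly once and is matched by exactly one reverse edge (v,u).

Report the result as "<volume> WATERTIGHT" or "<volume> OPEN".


Per-triangle v0·(v1×v2)/6:
  t1: +3.7672
  t2: -1.0917
  t3: +1.4045
  t4: -0.7850
  t5: +3.2817
  t6: +0.0578
  t7: +1.2334
  t8: +0.1173
  t9: +2.6843
  t10: +0.9335
  t11: +1.4164
  t12: +2.8371
  t13: +1.8512
  t14: +1.2543
  t15: +2.9536
  t16: +1.0877
  t17: -0.0105
  t18: +3.1610
  t19: +1.3944
  t20: +6.4532
  t21: +0.4918
  t22: +0.2116
  t23: +0.9874
  t24: -0.8040
  t25: +0.1905
  t26: +3.1007
  t27: +2.2314
  t28: +0.6924
Σ = +41.1034 → |volume| = 41.10

Directed edges: 84 total, each appears once with its reverse present → watertight.

41.10 WATERTIGHT


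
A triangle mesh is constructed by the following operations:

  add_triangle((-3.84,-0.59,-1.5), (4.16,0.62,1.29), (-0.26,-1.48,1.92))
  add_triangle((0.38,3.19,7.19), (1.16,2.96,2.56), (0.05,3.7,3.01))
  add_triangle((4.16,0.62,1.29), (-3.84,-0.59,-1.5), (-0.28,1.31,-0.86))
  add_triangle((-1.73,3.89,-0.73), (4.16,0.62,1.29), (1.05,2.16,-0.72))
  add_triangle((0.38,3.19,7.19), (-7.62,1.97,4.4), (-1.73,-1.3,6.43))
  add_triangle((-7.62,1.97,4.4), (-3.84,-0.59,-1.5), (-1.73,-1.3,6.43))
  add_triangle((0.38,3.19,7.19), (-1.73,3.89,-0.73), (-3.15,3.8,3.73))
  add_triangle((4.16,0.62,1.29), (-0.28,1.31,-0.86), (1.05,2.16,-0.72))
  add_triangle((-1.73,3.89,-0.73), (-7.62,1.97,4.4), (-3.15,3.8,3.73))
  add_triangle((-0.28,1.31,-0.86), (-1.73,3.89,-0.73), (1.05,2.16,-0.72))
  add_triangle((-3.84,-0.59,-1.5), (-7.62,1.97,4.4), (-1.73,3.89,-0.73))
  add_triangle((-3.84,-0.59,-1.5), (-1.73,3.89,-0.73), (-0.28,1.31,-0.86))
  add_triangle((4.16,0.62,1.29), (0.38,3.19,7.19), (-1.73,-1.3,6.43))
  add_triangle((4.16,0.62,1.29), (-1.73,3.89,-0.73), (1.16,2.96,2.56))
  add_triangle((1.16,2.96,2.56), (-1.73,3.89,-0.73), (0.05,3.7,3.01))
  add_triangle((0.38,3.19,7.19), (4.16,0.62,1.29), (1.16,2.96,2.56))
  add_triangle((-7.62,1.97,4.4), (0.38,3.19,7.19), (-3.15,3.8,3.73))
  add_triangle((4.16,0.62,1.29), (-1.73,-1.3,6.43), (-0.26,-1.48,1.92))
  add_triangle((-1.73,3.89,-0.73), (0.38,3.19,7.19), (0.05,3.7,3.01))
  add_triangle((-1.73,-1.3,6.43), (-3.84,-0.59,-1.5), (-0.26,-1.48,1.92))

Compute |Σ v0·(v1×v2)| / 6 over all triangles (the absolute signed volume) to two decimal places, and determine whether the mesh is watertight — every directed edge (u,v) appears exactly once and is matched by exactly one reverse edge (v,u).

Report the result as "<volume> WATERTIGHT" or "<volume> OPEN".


Per-triangle v0·(v1×v2)/6:
  t1: +0.3335
  t2: +3.1420
  t3: +0.2993
  t4: +2.7381
  t5: +39.1221
  t6: +19.1658
  t7: +12.5539
  t8: +0.0941
  t9: +14.9116
  t10: +0.7389
  t11: +19.7286
  t12: +1.9495
  t13: +20.2445
  t14: +6.7016
  t15: +2.5228
  t16: +8.8862
  t17: +20.1138
  t18: +5.5158
  t19: +4.2418
  t20: +5.2109
Σ = +188.2147 → |volume| = 188.21

Directed edges: 60 total, each appears once with its reverse present → watertight.

188.21 WATERTIGHT
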